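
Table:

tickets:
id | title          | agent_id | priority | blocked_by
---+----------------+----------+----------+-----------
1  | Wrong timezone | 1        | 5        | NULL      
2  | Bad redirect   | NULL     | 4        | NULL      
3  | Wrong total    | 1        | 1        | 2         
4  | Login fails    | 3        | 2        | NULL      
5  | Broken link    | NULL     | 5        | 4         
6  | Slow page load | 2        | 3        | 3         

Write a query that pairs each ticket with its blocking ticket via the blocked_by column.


This is a self-join: tickets is joined to a second copy of itself, matching each row's blocked_by to another row's id. Use LEFT JOIN so rows with blocked_by=NULL are kept.
  - ticket 1 (Wrong timezone): blocked_by=NULL -> NULL
  - ticket 2 (Bad redirect): blocked_by=NULL -> NULL
  - ticket 3 (Wrong total): blocked_by=2 -> Bad redirect
  - ticket 4 (Login fails): blocked_by=NULL -> NULL
  - ticket 5 (Broken link): blocked_by=4 -> Login fails
  - ticket 6 (Slow page load): blocked_by=3 -> Wrong total

SQL:
SELECT a.title AS item, b.title AS blocked_by
FROM tickets a
LEFT JOIN tickets b ON a.blocked_by = b.id

Result:
item           | blocked_by  
---------------+-------------
Wrong timezone | NULL        
Bad redirect   | NULL        
Wrong total    | Bad redirect
Login fails    | NULL        
Broken link    | Login fails 
Slow page load | Wrong total 


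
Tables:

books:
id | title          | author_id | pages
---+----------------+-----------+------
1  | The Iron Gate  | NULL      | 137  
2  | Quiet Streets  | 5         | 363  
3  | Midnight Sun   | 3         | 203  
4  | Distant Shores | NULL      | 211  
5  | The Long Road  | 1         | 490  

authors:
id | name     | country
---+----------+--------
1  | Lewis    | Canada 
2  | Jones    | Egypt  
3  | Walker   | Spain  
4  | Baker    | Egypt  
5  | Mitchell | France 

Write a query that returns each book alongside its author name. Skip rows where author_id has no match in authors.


INNER JOIN keeps only books rows whose author_id matches an id in authors. Walk through each book:
  - book 1 (The Iron Gate): author_id=NULL, no match -> dropped
  - book 2 (Quiet Streets): author_id=5 -> matches Mitchell
  - book 3 (Midnight Sun): author_id=3 -> matches Walker
  - book 4 (Distant Shores): author_id=NULL, no match -> dropped
  - book 5 (The Long Road): author_id=1 -> matches Lewis
So 2 of 5 rows are dropped.

SQL:
SELECT a.title, b.name AS author
FROM books a
INNER JOIN authors b ON a.author_id = b.id

Result:
title         | author  
--------------+---------
Quiet Streets | Mitchell
Midnight Sun  | Walker  
The Long Road | Lewis   


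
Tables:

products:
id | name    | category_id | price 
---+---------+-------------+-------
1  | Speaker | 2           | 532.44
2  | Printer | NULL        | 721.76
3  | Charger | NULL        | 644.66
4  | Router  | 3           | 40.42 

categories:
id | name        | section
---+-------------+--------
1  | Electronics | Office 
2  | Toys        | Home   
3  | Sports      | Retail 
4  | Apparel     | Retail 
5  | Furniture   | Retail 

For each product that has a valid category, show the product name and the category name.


INNER JOIN keeps only products rows whose category_id matches an id in categories. Walk through each product:
  - product 1 (Speaker): category_id=2 -> matches Toys
  - product 2 (Printer): category_id=NULL, no match -> dropped
  - product 3 (Charger): category_id=NULL, no match -> dropped
  - product 4 (Router): category_id=3 -> matches Sports
So 2 of 4 rows are dropped.

SQL:
SELECT a.name, b.name AS category
FROM products a
INNER JOIN categories b ON a.category_id = b.id

Result:
name    | category
--------+---------
Speaker | Toys    
Router  | Sports  


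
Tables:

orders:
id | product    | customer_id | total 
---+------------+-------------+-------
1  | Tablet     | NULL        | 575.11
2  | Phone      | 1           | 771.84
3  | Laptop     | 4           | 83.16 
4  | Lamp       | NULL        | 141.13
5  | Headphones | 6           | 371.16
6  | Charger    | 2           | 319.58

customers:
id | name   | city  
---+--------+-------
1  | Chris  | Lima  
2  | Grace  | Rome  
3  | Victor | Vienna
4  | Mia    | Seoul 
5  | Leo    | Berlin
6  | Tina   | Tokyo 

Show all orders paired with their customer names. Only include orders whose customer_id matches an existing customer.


INNER JOIN keeps only orders rows whose customer_id matches an id in customers. Walk through each order:
  - order 1 (Tablet): customer_id=NULL, no match -> dropped
  - order 2 (Phone): customer_id=1 -> matches Chris
  - order 3 (Laptop): customer_id=4 -> matches Mia
  - order 4 (Lamp): customer_id=NULL, no match -> dropped
  - order 5 (Headphones): customer_id=6 -> matches Tina
  - order 6 (Charger): customer_id=2 -> matches Grace
So 2 of 6 rows are dropped.

SQL:
SELECT a.product, b.name AS customer
FROM orders a
INNER JOIN customers b ON a.customer_id = b.id

Result:
product    | customer
-----------+---------
Phone      | Chris   
Laptop     | Mia     
Headphones | Tina    
Charger    | Grace   


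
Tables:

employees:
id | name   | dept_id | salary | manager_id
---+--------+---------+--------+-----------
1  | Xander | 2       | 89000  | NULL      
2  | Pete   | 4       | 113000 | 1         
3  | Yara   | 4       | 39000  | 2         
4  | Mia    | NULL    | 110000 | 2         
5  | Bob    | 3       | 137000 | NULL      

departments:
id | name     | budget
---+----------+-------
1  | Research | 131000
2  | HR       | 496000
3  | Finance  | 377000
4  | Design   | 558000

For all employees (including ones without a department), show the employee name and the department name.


LEFT JOIN keeps every row from employees (the left table); where dept_id has no match in departments, the department columns become NULL. Walk through each employee:
  - employee 1 (Xander): dept_id=2 -> matches HR
  - employee 2 (Pete): dept_id=4 -> matches Design
  - employee 3 (Yara): dept_id=4 -> matches Design
  - employee 4 (Mia): dept_id=NULL, no match -> kept with NULL
  - employee 5 (Bob): dept_id=3 -> matches Finance
All 5 rows appear; 1 has NULL department.

SQL:
SELECT a.name, b.name AS department
FROM employees a
LEFT JOIN departments b ON a.dept_id = b.id

Result:
name   | department
-------+-----------
Xander | HR        
Pete   | Design    
Yara   | Design    
Mia    | NULL      
Bob    | Finance   


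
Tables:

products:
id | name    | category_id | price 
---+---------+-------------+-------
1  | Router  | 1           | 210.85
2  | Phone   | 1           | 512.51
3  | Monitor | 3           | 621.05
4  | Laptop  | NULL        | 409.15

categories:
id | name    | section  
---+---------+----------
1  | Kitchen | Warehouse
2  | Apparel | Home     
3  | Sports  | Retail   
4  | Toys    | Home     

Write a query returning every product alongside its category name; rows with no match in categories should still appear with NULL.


LEFT JOIN keeps every row from products (the left table); where category_id has no match in categories, the category columns become NULL. Walk through each product:
  - product 1 (Router): category_id=1 -> matches Kitchen
  - product 2 (Phone): category_id=1 -> matches Kitchen
  - product 3 (Monitor): category_id=3 -> matches Sports
  - product 4 (Laptop): category_id=NULL, no match -> kept with NULL
All 4 rows appear; 1 has NULL category.

SQL:
SELECT a.name, b.name AS category
FROM products a
LEFT JOIN categories b ON a.category_id = b.id

Result:
name    | category
--------+---------
Router  | Kitchen 
Phone   | Kitchen 
Monitor | Sports  
Laptop  | NULL    


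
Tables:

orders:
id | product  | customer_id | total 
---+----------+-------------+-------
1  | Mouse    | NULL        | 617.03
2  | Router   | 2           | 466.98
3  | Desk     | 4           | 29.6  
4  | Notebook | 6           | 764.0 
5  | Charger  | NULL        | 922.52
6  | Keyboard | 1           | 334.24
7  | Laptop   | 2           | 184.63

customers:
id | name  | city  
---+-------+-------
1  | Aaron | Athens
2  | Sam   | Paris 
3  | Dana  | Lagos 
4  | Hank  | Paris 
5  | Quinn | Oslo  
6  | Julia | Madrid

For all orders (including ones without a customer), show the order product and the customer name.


LEFT JOIN keeps every row from orders (the left table); where customer_id has no match in customers, the customer columns become NULL. Walk through each order:
  - order 1 (Mouse): customer_id=NULL, no match -> kept with NULL
  - order 2 (Router): customer_id=2 -> matches Sam
  - order 3 (Desk): customer_id=4 -> matches Hank
  - order 4 (Notebook): customer_id=6 -> matches Julia
  - order 5 (Charger): customer_id=NULL, no match -> kept with NULL
  - order 6 (Keyboard): customer_id=1 -> matches Aaron
  - order 7 (Laptop): customer_id=2 -> matches Sam
All 7 rows appear; 2 have NULL customer.

SQL:
SELECT a.product, b.name AS customer
FROM orders a
LEFT JOIN customers b ON a.customer_id = b.id

Result:
product  | customer
---------+---------
Mouse    | NULL    
Router   | Sam     
Desk     | Hank    
Notebook | Julia   
Charger  | NULL    
Keyboard | Aaron   
Laptop   | Sam     


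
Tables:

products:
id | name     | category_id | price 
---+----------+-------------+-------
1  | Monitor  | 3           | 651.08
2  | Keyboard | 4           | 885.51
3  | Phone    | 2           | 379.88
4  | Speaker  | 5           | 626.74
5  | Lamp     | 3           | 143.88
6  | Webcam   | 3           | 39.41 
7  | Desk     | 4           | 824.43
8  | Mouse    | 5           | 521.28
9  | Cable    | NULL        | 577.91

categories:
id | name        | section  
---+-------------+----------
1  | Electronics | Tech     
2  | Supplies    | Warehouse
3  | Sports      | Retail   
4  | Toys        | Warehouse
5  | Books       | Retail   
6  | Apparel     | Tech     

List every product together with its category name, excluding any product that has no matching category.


INNER JOIN keeps only products rows whose category_id matches an id in categories. Walk through each product:
  - product 1 (Monitor): category_id=3 -> matches Sports
  - product 2 (Keyboard): category_id=4 -> matches Toys
  - product 3 (Phone): category_id=2 -> matches Supplies
  - product 4 (Speaker): category_id=5 -> matches Books
  - product 5 (Lamp): category_id=3 -> matches Sports
  - product 6 (Webcam): category_id=3 -> matches Sports
  - product 7 (Desk): category_id=4 -> matches Toys
  - product 8 (Mouse): category_id=5 -> matches Books
  - product 9 (Cable): category_id=NULL, no match -> dropped
So 1 of 9 rows is dropped.

SQL:
SELECT a.name, b.name AS category
FROM products a
INNER JOIN categories b ON a.category_id = b.id

Result:
name     | category
---------+---------
Monitor  | Sports  
Keyboard | Toys    
Phone    | Supplies
Speaker  | Books   
Lamp     | Sports  
Webcam   | Sports  
Desk     | Toys    
Mouse    | Books   


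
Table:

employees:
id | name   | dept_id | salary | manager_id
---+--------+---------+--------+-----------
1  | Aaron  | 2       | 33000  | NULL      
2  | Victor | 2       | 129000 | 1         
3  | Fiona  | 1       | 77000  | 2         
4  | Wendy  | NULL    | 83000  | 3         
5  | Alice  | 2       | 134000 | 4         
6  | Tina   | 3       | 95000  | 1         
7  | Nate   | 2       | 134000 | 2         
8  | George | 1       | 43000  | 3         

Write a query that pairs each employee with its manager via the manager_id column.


This is a self-join: employees is joined to a second copy of itself, matching each row's manager_id to another row's id. Use LEFT JOIN so rows with manager_id=NULL are kept.
  - employee 1 (Aaron): manager_id=NULL -> NULL
  - employee 2 (Victor): manager_id=1 -> Aaron
  - employee 3 (Fiona): manager_id=2 -> Victor
  - employee 4 (Wendy): manager_id=3 -> Fiona
  - employee 5 (Alice): manager_id=4 -> Wendy
  - employee 6 (Tina): manager_id=1 -> Aaron
  - employee 7 (Nate): manager_id=2 -> Victor
  - employee 8 (George): manager_id=3 -> Fiona

SQL:
SELECT a.name AS item, b.name AS manager
FROM employees a
LEFT JOIN employees b ON a.manager_id = b.id

Result:
item   | manager
-------+--------
Aaron  | NULL   
Victor | Aaron  
Fiona  | Victor 
Wendy  | Fiona  
Alice  | Wendy  
Tina   | Aaron  
Nate   | Victor 
George | Fiona  


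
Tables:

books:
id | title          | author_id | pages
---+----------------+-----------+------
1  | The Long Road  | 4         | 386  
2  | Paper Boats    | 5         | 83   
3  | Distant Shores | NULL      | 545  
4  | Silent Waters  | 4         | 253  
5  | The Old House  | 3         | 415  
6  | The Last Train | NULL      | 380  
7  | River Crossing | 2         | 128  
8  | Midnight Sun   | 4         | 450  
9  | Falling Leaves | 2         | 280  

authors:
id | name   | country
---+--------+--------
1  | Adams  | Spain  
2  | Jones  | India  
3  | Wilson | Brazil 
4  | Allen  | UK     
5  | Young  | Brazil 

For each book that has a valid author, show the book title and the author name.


INNER JOIN keeps only books rows whose author_id matches an id in authors. Walk through each book:
  - book 1 (The Long Road): author_id=4 -> matches Allen
  - book 2 (Paper Boats): author_id=5 -> matches Young
  - book 3 (Distant Shores): author_id=NULL, no match -> dropped
  - book 4 (Silent Waters): author_id=4 -> matches Allen
  - book 5 (The Old House): author_id=3 -> matches Wilson
  - book 6 (The Last Train): author_id=NULL, no match -> dropped
  - book 7 (River Crossing): author_id=2 -> matches Jones
  - book 8 (Midnight Sun): author_id=4 -> matches Allen
  - book 9 (Falling Leaves): author_id=2 -> matches Jones
So 2 of 9 rows are dropped.

SQL:
SELECT a.title, b.name AS author
FROM books a
INNER JOIN authors b ON a.author_id = b.id

Result:
title          | author
---------------+-------
The Long Road  | Allen 
Paper Boats    | Young 
Silent Waters  | Allen 
The Old House  | Wilson
River Crossing | Jones 
Midnight Sun   | Allen 
Falling Leaves | Jones 


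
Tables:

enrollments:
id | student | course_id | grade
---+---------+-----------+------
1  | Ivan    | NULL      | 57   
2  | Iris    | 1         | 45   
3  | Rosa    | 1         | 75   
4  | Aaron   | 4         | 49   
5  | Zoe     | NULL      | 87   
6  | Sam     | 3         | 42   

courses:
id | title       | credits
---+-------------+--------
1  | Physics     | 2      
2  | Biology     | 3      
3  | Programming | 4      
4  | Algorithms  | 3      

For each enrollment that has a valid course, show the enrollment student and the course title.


INNER JOIN keeps only enrollments rows whose course_id matches an id in courses. Walk through each enrollment:
  - enrollment 1 (Ivan): course_id=NULL, no match -> dropped
  - enrollment 2 (Iris): course_id=1 -> matches Physics
  - enrollment 3 (Rosa): course_id=1 -> matches Physics
  - enrollment 4 (Aaron): course_id=4 -> matches Algorithms
  - enrollment 5 (Zoe): course_id=NULL, no match -> dropped
  - enrollment 6 (Sam): course_id=3 -> matches Programming
So 2 of 6 rows are dropped.

SQL:
SELECT a.student, b.title AS course
FROM enrollments a
INNER JOIN courses b ON a.course_id = b.id

Result:
student | course     
--------+------------
Iris    | Physics    
Rosa    | Physics    
Aaron   | Algorithms 
Sam     | Programming


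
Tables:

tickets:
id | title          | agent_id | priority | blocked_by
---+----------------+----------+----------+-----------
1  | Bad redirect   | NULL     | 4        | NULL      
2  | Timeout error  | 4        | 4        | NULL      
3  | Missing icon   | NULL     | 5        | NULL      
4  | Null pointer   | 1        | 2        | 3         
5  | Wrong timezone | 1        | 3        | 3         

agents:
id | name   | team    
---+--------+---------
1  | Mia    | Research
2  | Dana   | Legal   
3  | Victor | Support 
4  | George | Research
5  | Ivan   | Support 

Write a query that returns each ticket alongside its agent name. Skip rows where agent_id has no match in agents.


INNER JOIN keeps only tickets rows whose agent_id matches an id in agents. Walk through each ticket:
  - ticket 1 (Bad redirect): agent_id=NULL, no match -> dropped
  - ticket 2 (Timeout error): agent_id=4 -> matches George
  - ticket 3 (Missing icon): agent_id=NULL, no match -> dropped
  - ticket 4 (Null pointer): agent_id=1 -> matches Mia
  - ticket 5 (Wrong timezone): agent_id=1 -> matches Mia
So 2 of 5 rows are dropped.

SQL:
SELECT a.title, b.name AS agent
FROM tickets a
INNER JOIN agents b ON a.agent_id = b.id

Result:
title          | agent 
---------------+-------
Timeout error  | George
Null pointer   | Mia   
Wrong timezone | Mia   


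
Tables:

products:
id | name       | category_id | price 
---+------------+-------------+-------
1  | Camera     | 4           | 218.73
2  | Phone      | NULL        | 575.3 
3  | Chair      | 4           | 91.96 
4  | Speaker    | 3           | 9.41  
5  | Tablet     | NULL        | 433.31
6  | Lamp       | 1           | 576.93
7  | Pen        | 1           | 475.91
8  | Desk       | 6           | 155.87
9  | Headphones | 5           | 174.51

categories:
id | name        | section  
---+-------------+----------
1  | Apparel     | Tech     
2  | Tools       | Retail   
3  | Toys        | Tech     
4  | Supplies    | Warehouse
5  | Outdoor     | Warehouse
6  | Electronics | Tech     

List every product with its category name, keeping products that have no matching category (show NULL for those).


LEFT JOIN keeps every row from products (the left table); where category_id has no match in categories, the category columns become NULL. Walk through each product:
  - product 1 (Camera): category_id=4 -> matches Supplies
  - product 2 (Phone): category_id=NULL, no match -> kept with NULL
  - product 3 (Chair): category_id=4 -> matches Supplies
  - product 4 (Speaker): category_id=3 -> matches Toys
  - product 5 (Tablet): category_id=NULL, no match -> kept with NULL
  - product 6 (Lamp): category_id=1 -> matches Apparel
  - product 7 (Pen): category_id=1 -> matches Apparel
  - product 8 (Desk): category_id=6 -> matches Electronics
  - product 9 (Headphones): category_id=5 -> matches Outdoor
All 9 rows appear; 2 have NULL category.

SQL:
SELECT a.name, b.name AS category
FROM products a
LEFT JOIN categories b ON a.category_id = b.id

Result:
name       | category   
-----------+------------
Camera     | Supplies   
Phone      | NULL       
Chair      | Supplies   
Speaker    | Toys       
Tablet     | NULL       
Lamp       | Apparel    
Pen        | Apparel    
Desk       | Electronics
Headphones | Outdoor    


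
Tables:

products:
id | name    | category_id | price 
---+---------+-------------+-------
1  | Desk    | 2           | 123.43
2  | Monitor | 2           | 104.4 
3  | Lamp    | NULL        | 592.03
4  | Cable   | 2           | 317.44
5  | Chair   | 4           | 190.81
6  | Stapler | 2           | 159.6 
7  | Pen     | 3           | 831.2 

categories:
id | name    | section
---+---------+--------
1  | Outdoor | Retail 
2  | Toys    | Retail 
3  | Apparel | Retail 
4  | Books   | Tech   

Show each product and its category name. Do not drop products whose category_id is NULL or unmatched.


LEFT JOIN keeps every row from products (the left table); where category_id has no match in categories, the category columns become NULL. Walk through each product:
  - product 1 (Desk): category_id=2 -> matches Toys
  - product 2 (Monitor): category_id=2 -> matches Toys
  - product 3 (Lamp): category_id=NULL, no match -> kept with NULL
  - product 4 (Cable): category_id=2 -> matches Toys
  - product 5 (Chair): category_id=4 -> matches Books
  - product 6 (Stapler): category_id=2 -> matches Toys
  - product 7 (Pen): category_id=3 -> matches Apparel
All 7 rows appear; 1 has NULL category.

SQL:
SELECT a.name, b.name AS category
FROM products a
LEFT JOIN categories b ON a.category_id = b.id

Result:
name    | category
--------+---------
Desk    | Toys    
Monitor | Toys    
Lamp    | NULL    
Cable   | Toys    
Chair   | Books   
Stapler | Toys    
Pen     | Apparel 


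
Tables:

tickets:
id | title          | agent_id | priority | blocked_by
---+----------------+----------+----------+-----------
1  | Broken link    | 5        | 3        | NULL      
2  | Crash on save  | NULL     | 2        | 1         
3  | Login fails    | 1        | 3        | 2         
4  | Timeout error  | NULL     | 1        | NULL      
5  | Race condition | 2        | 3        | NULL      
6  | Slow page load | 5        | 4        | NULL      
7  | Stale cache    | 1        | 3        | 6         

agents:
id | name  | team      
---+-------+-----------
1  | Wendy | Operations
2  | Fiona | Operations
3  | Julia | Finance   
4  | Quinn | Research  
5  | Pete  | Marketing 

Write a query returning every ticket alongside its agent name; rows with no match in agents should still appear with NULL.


LEFT JOIN keeps every row from tickets (the left table); where agent_id has no match in agents, the agent columns become NULL. Walk through each ticket:
  - ticket 1 (Broken link): agent_id=5 -> matches Pete
  - ticket 2 (Crash on save): agent_id=NULL, no match -> kept with NULL
  - ticket 3 (Login fails): agent_id=1 -> matches Wendy
  - ticket 4 (Timeout error): agent_id=NULL, no match -> kept with NULL
  - ticket 5 (Race condition): agent_id=2 -> matches Fiona
  - ticket 6 (Slow page load): agent_id=5 -> matches Pete
  - ticket 7 (Stale cache): agent_id=1 -> matches Wendy
All 7 rows appear; 2 have NULL agent.

SQL:
SELECT a.title, b.name AS agent
FROM tickets a
LEFT JOIN agents b ON a.agent_id = b.id

Result:
title          | agent
---------------+------
Broken link    | Pete 
Crash on save  | NULL 
Login fails    | Wendy
Timeout error  | NULL 
Race condition | Fiona
Slow page load | Pete 
Stale cache    | Wendy


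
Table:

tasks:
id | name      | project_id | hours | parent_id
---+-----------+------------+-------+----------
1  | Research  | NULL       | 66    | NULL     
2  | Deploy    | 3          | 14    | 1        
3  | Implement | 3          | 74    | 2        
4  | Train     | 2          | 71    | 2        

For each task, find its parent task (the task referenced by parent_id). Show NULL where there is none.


This is a self-join: tasks is joined to a second copy of itself, matching each row's parent_id to another row's id. Use LEFT JOIN so rows with parent_id=NULL are kept.
  - task 1 (Research): parent_id=NULL -> NULL
  - task 2 (Deploy): parent_id=1 -> Research
  - task 3 (Implement): parent_id=2 -> Deploy
  - task 4 (Train): parent_id=2 -> Deploy

SQL:
SELECT a.name AS item, b.name AS parent
FROM tasks a
LEFT JOIN tasks b ON a.parent_id = b.id

Result:
item      | parent  
----------+---------
Research  | NULL    
Deploy    | Research
Implement | Deploy  
Train     | Deploy  


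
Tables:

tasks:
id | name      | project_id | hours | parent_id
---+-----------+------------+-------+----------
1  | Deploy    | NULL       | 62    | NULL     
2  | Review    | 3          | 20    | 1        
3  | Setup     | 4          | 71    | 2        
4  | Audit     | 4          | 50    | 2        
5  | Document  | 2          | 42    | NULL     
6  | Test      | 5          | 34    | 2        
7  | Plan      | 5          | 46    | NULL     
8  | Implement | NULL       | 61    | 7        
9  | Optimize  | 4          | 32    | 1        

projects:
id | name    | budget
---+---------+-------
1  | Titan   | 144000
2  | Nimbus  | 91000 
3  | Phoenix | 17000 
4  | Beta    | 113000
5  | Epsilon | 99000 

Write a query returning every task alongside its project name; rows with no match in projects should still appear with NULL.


LEFT JOIN keeps every row from tasks (the left table); where project_id has no match in projects, the project columns become NULL. Walk through each task:
  - task 1 (Deploy): project_id=NULL, no match -> kept with NULL
  - task 2 (Review): project_id=3 -> matches Phoenix
  - task 3 (Setup): project_id=4 -> matches Beta
  - task 4 (Audit): project_id=4 -> matches Beta
  - task 5 (Document): project_id=2 -> matches Nimbus
  - task 6 (Test): project_id=5 -> matches Epsilon
  - task 7 (Plan): project_id=5 -> matches Epsilon
  - task 8 (Implement): project_id=NULL, no match -> kept with NULL
  - task 9 (Optimize): project_id=4 -> matches Beta
All 9 rows appear; 2 have NULL project.

SQL:
SELECT a.name, b.name AS project
FROM tasks a
LEFT JOIN projects b ON a.project_id = b.id

Result:
name      | project
----------+--------
Deploy    | NULL   
Review    | Phoenix
Setup     | Beta   
Audit     | Beta   
Document  | Nimbus 
Test      | Epsilon
Plan      | Epsilon
Implement | NULL   
Optimize  | Beta   


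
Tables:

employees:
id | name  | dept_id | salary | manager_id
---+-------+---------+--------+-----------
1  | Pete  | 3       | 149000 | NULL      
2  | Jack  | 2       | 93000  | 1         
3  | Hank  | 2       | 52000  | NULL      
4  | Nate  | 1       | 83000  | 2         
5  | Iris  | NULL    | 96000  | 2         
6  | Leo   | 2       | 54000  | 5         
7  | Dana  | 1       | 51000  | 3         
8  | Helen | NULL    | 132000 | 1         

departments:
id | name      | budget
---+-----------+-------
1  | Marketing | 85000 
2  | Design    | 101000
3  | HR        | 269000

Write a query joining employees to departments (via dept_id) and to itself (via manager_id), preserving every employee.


Two LEFT JOINs from the same base table employees: one to departments via dept_id, one to employees itself via manager_id. Both are LEFT so every employee is preserved.
Match against departments:
  - employee 1 (Pete): dept_id=3 -> matches HR
  - employee 2 (Jack): dept_id=2 -> matches Design
  - employee 3 (Hank): dept_id=2 -> matches Design
  - employee 4 (Nate): dept_id=1 -> matches Marketing
  - employee 5 (Iris): dept_id=NULL, no match -> kept with NULL
  - employee 6 (Leo): dept_id=2 -> matches Design
  - employee 7 (Dana): dept_id=1 -> matches Marketing
  - employee 8 (Helen): dept_id=NULL, no match -> kept with NULL
Match against employees (self):
  - employee 1 (Pete): manager_id=NULL -> NULL
  - employee 2 (Jack): manager_id=1 -> Pete
  - employee 3 (Hank): manager_id=NULL -> NULL
  - employee 4 (Nate): manager_id=2 -> Jack
  - employee 5 (Iris): manager_id=2 -> Jack
  - employee 6 (Leo): manager_id=5 -> Iris
  - employee 7 (Dana): manager_id=3 -> Hank
  - employee 8 (Helen): manager_id=1 -> Pete

SQL:
SELECT a.name, b.name AS department, c.name AS manager
FROM employees a
LEFT JOIN departments b ON a.dept_id = b.id
LEFT JOIN employees c ON a.manager_id = c.id

Result:
name  | department | manager
------+------------+--------
Pete  | HR         | NULL   
Jack  | Design     | Pete   
Hank  | Design     | NULL   
Nate  | Marketing  | Jack   
Iris  | NULL       | Jack   
Leo   | Design     | Iris   
Dana  | Marketing  | Hank   
Helen | NULL       | Pete   


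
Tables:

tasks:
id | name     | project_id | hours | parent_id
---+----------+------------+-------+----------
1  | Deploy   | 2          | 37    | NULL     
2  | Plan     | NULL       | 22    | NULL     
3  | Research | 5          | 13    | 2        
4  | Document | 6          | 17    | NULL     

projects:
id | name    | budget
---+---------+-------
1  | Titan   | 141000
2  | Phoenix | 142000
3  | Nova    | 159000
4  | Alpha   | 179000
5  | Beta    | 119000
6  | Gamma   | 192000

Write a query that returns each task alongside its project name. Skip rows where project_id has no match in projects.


INNER JOIN keeps only tasks rows whose project_id matches an id in projects. Walk through each task:
  - task 1 (Deploy): project_id=2 -> matches Phoenix
  - task 2 (Plan): project_id=NULL, no match -> dropped
  - task 3 (Research): project_id=5 -> matches Beta
  - task 4 (Document): project_id=6 -> matches Gamma
So 1 of 4 rows is dropped.

SQL:
SELECT a.name, b.name AS project
FROM tasks a
INNER JOIN projects b ON a.project_id = b.id

Result:
name     | project
---------+--------
Deploy   | Phoenix
Research | Beta   
Document | Gamma  


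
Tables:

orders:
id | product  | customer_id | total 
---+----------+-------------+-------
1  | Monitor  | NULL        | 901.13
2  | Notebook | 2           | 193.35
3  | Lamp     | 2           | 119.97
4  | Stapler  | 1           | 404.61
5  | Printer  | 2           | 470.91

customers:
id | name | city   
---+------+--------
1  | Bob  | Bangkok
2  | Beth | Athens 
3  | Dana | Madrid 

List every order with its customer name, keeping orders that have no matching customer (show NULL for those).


LEFT JOIN keeps every row from orders (the left table); where customer_id has no match in customers, the customer columns become NULL. Walk through each order:
  - order 1 (Monitor): customer_id=NULL, no match -> kept with NULL
  - order 2 (Notebook): customer_id=2 -> matches Beth
  - order 3 (Lamp): customer_id=2 -> matches Beth
  - order 4 (Stapler): customer_id=1 -> matches Bob
  - order 5 (Printer): customer_id=2 -> matches Beth
All 5 rows appear; 1 has NULL customer.

SQL:
SELECT a.product, b.name AS customer
FROM orders a
LEFT JOIN customers b ON a.customer_id = b.id

Result:
product  | customer
---------+---------
Monitor  | NULL    
Notebook | Beth    
Lamp     | Beth    
Stapler  | Bob     
Printer  | Beth    


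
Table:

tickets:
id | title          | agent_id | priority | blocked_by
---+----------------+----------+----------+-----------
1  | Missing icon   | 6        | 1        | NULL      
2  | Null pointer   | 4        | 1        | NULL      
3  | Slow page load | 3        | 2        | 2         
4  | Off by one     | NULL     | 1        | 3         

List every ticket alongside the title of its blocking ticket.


This is a self-join: tickets is joined to a second copy of itself, matching each row's blocked_by to another row's id. Use LEFT JOIN so rows with blocked_by=NULL are kept.
  - ticket 1 (Missing icon): blocked_by=NULL -> NULL
  - ticket 2 (Null pointer): blocked_by=NULL -> NULL
  - ticket 3 (Slow page load): blocked_by=2 -> Null pointer
  - ticket 4 (Off by one): blocked_by=3 -> Slow page load

SQL:
SELECT a.title AS item, b.title AS blocked_by
FROM tickets a
LEFT JOIN tickets b ON a.blocked_by = b.id

Result:
item           | blocked_by    
---------------+---------------
Missing icon   | NULL          
Null pointer   | NULL          
Slow page load | Null pointer  
Off by one     | Slow page load


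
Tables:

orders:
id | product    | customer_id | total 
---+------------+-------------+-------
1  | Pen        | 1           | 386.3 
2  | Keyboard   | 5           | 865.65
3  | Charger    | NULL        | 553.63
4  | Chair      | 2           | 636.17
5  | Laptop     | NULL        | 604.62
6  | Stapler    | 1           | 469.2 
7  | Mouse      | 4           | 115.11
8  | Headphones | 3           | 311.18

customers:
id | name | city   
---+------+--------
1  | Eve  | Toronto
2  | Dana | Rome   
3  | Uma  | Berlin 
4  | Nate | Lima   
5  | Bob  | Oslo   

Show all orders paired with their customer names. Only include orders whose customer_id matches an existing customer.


INNER JOIN keeps only orders rows whose customer_id matches an id in customers. Walk through each order:
  - order 1 (Pen): customer_id=1 -> matches Eve
  - order 2 (Keyboard): customer_id=5 -> matches Bob
  - order 3 (Charger): customer_id=NULL, no match -> dropped
  - order 4 (Chair): customer_id=2 -> matches Dana
  - order 5 (Laptop): customer_id=NULL, no match -> dropped
  - order 6 (Stapler): customer_id=1 -> matches Eve
  - order 7 (Mouse): customer_id=4 -> matches Nate
  - order 8 (Headphones): customer_id=3 -> matches Uma
So 2 of 8 rows are dropped.

SQL:
SELECT a.product, b.name AS customer
FROM orders a
INNER JOIN customers b ON a.customer_id = b.id

Result:
product    | customer
-----------+---------
Pen        | Eve     
Keyboard   | Bob     
Chair      | Dana    
Stapler    | Eve     
Mouse      | Nate    
Headphones | Uma     


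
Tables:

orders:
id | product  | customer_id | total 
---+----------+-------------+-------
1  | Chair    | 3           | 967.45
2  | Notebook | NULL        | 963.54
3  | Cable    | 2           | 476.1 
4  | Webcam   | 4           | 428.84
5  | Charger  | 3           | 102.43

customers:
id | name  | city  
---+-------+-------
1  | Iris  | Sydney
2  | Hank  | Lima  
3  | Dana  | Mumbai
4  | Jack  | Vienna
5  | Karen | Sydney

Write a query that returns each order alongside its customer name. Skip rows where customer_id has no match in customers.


INNER JOIN keeps only orders rows whose customer_id matches an id in customers. Walk through each order:
  - order 1 (Chair): customer_id=3 -> matches Dana
  - order 2 (Notebook): customer_id=NULL, no match -> dropped
  - order 3 (Cable): customer_id=2 -> matches Hank
  - order 4 (Webcam): customer_id=4 -> matches Jack
  - order 5 (Charger): customer_id=3 -> matches Dana
So 1 of 5 rows is dropped.

SQL:
SELECT a.product, b.name AS customer
FROM orders a
INNER JOIN customers b ON a.customer_id = b.id

Result:
product | customer
--------+---------
Chair   | Dana    
Cable   | Hank    
Webcam  | Jack    
Charger | Dana    


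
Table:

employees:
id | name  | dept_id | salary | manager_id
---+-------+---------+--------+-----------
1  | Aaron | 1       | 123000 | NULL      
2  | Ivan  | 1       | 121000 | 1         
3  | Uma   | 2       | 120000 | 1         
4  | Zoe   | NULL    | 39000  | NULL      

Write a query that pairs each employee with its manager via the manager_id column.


This is a self-join: employees is joined to a second copy of itself, matching each row's manager_id to another row's id. Use LEFT JOIN so rows with manager_id=NULL are kept.
  - employee 1 (Aaron): manager_id=NULL -> NULL
  - employee 2 (Ivan): manager_id=1 -> Aaron
  - employee 3 (Uma): manager_id=1 -> Aaron
  - employee 4 (Zoe): manager_id=NULL -> NULL

SQL:
SELECT a.name AS item, b.name AS manager
FROM employees a
LEFT JOIN employees b ON a.manager_id = b.id

Result:
item  | manager
------+--------
Aaron | NULL   
Ivan  | Aaron  
Uma   | Aaron  
Zoe   | NULL   


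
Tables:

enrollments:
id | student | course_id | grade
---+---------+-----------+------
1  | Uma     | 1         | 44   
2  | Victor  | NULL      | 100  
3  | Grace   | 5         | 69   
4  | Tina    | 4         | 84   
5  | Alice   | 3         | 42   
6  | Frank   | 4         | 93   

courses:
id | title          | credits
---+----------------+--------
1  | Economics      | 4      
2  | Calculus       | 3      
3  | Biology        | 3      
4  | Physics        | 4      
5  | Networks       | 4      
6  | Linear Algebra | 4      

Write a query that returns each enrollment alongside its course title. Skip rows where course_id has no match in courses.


INNER JOIN keeps only enrollments rows whose course_id matches an id in courses. Walk through each enrollment:
  - enrollment 1 (Uma): course_id=1 -> matches Economics
  - enrollment 2 (Victor): course_id=NULL, no match -> dropped
  - enrollment 3 (Grace): course_id=5 -> matches Networks
  - enrollment 4 (Tina): course_id=4 -> matches Physics
  - enrollment 5 (Alice): course_id=3 -> matches Biology
  - enrollment 6 (Frank): course_id=4 -> matches Physics
So 1 of 6 rows is dropped.

SQL:
SELECT a.student, b.title AS course
FROM enrollments a
INNER JOIN courses b ON a.course_id = b.id

Result:
student | course   
--------+----------
Uma     | Economics
Grace   | Networks 
Tina    | Physics  
Alice   | Biology  
Frank   | Physics  


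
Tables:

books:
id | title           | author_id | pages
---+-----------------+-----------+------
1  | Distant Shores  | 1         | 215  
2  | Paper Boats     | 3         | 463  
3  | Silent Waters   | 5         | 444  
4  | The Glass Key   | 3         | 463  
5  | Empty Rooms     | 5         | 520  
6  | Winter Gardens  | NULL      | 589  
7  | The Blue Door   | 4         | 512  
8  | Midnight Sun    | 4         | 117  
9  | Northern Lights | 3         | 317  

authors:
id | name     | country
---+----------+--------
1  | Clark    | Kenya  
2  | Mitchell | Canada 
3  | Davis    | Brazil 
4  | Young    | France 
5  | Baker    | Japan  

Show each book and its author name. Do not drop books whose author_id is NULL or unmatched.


LEFT JOIN keeps every row from books (the left table); where author_id has no match in authors, the author columns become NULL. Walk through each book:
  - book 1 (Distant Shores): author_id=1 -> matches Clark
  - book 2 (Paper Boats): author_id=3 -> matches Davis
  - book 3 (Silent Waters): author_id=5 -> matches Baker
  - book 4 (The Glass Key): author_id=3 -> matches Davis
  - book 5 (Empty Rooms): author_id=5 -> matches Baker
  - book 6 (Winter Gardens): author_id=NULL, no match -> kept with NULL
  - book 7 (The Blue Door): author_id=4 -> matches Young
  - book 8 (Midnight Sun): author_id=4 -> matches Young
  - book 9 (Northern Lights): author_id=3 -> matches Davis
All 9 rows appear; 1 has NULL author.

SQL:
SELECT a.title, b.name AS author
FROM books a
LEFT JOIN authors b ON a.author_id = b.id

Result:
title           | author
----------------+-------
Distant Shores  | Clark 
Paper Boats     | Davis 
Silent Waters   | Baker 
The Glass Key   | Davis 
Empty Rooms     | Baker 
Winter Gardens  | NULL  
The Blue Door   | Young 
Midnight Sun    | Young 
Northern Lights | Davis 


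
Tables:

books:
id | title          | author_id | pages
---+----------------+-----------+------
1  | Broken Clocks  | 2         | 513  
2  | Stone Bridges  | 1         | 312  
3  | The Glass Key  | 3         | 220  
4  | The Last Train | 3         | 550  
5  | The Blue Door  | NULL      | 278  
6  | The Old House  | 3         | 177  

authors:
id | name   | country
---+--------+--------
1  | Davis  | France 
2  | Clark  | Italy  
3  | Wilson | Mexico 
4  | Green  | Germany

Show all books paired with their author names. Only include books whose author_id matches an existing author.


INNER JOIN keeps only books rows whose author_id matches an id in authors. Walk through each book:
  - book 1 (Broken Clocks): author_id=2 -> matches Clark
  - book 2 (Stone Bridges): author_id=1 -> matches Davis
  - book 3 (The Glass Key): author_id=3 -> matches Wilson
  - book 4 (The Last Train): author_id=3 -> matches Wilson
  - book 5 (The Blue Door): author_id=NULL, no match -> dropped
  - book 6 (The Old House): author_id=3 -> matches Wilson
So 1 of 6 rows is dropped.

SQL:
SELECT a.title, b.name AS author
FROM books a
INNER JOIN authors b ON a.author_id = b.id

Result:
title          | author
---------------+-------
Broken Clocks  | Clark 
Stone Bridges  | Davis 
The Glass Key  | Wilson
The Last Train | Wilson
The Old House  | Wilson


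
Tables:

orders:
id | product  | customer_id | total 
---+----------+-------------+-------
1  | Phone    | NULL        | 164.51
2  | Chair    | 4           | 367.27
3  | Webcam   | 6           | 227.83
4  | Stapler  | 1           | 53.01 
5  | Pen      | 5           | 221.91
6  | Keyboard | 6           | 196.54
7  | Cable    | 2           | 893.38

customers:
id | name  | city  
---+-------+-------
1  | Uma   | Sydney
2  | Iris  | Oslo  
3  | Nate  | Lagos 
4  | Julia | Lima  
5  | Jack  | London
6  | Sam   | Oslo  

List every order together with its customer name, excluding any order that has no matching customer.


INNER JOIN keeps only orders rows whose customer_id matches an id in customers. Walk through each order:
  - order 1 (Phone): customer_id=NULL, no match -> dropped
  - order 2 (Chair): customer_id=4 -> matches Julia
  - order 3 (Webcam): customer_id=6 -> matches Sam
  - order 4 (Stapler): customer_id=1 -> matches Uma
  - order 5 (Pen): customer_id=5 -> matches Jack
  - order 6 (Keyboard): customer_id=6 -> matches Sam
  - order 7 (Cable): customer_id=2 -> matches Iris
So 1 of 7 rows is dropped.

SQL:
SELECT a.product, b.name AS customer
FROM orders a
INNER JOIN customers b ON a.customer_id = b.id

Result:
product  | customer
---------+---------
Chair    | Julia   
Webcam   | Sam     
Stapler  | Uma     
Pen      | Jack    
Keyboard | Sam     
Cable    | Iris    


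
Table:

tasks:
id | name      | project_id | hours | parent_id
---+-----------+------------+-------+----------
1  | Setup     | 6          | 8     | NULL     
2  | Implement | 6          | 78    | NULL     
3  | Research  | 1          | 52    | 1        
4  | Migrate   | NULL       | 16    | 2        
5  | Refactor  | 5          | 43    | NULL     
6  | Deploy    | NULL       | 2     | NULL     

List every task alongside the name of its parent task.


This is a self-join: tasks is joined to a second copy of itself, matching each row's parent_id to another row's id. Use LEFT JOIN so rows with parent_id=NULL are kept.
  - task 1 (Setup): parent_id=NULL -> NULL
  - task 2 (Implement): parent_id=NULL -> NULL
  - task 3 (Research): parent_id=1 -> Setup
  - task 4 (Migrate): parent_id=2 -> Implement
  - task 5 (Refactor): parent_id=NULL -> NULL
  - task 6 (Deploy): parent_id=NULL -> NULL

SQL:
SELECT a.name AS item, b.name AS parent
FROM tasks a
LEFT JOIN tasks b ON a.parent_id = b.id

Result:
item      | parent   
----------+----------
Setup     | NULL     
Implement | NULL     
Research  | Setup    
Migrate   | Implement
Refactor  | NULL     
Deploy    | NULL     
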